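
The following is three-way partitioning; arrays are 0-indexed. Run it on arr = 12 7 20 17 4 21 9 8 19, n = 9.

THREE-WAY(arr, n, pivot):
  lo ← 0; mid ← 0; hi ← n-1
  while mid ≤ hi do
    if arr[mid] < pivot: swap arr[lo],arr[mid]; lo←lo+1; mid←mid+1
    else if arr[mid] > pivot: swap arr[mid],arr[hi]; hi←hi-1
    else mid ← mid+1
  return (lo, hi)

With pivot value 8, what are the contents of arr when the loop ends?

pivot = 8; lo=0, mid=0, hi=8
arr[mid]=12>8: swap arr[0],arr[8]; hi=7 → 19 7 20 17 4 21 9 8 12
arr[mid]=19>8: swap arr[0],arr[7]; hi=6 → 8 7 20 17 4 21 9 19 12
arr[mid]=8=8: mid=1
arr[mid]=7<8: swap arr[0],arr[1]; lo=1,mid=2 → 7 8 20 17 4 21 9 19 12
arr[mid]=20>8: swap arr[2],arr[6]; hi=5 → 7 8 9 17 4 21 20 19 12
arr[mid]=9>8: swap arr[2],arr[5]; hi=4 → 7 8 21 17 4 9 20 19 12
arr[mid]=21>8: swap arr[2],arr[4]; hi=3 → 7 8 4 17 21 9 20 19 12
arr[mid]=4<8: swap arr[1],arr[2]; lo=2,mid=3 → 7 4 8 17 21 9 20 19 12
arr[mid]=17>8: swap arr[3],arr[3]; hi=2 → 7 4 8 17 21 9 20 19 12
end: lo=2, hi=2; arr = 7 4 8 17 21 9 20 19 12

7 4 8 17 21 9 20 19 12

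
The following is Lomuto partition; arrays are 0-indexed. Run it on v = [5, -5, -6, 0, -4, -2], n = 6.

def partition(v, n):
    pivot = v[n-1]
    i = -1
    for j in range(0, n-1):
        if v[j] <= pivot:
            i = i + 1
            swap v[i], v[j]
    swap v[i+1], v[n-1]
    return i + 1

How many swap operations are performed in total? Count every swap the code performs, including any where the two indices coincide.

4

pivot = v[5] = -2; i = -1
j=0: v[0]=5 > -2 → no swap
j=1: v[1]=-5 ≤ -2 → i=0, swap v[0],v[1] → [-5, 5, -6, 0, -4, -2]
j=2: v[2]=-6 ≤ -2 → i=1, swap v[1],v[2] → [-5, -6, 5, 0, -4, -2]
j=3: v[3]=0 > -2 → no swap
j=4: v[4]=-4 ≤ -2 → i=2, swap v[2],v[4] → [-5, -6, -4, 0, 5, -2]
final swap v[3],v[5] → [-5, -6, -4, -2, 5, 0]; return 3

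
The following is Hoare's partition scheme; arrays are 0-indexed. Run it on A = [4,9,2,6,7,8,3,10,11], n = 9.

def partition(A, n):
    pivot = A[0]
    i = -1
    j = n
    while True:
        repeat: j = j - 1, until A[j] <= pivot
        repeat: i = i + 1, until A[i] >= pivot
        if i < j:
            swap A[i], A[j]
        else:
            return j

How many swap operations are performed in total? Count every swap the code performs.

pivot = A[0] = 4; i = -1, j = 9
j→6 (A[6]=3≤4), i→0 (A[0]=4≥4); i<j, swap → [3,9,2,6,7,8,4,10,11]
j→2 (A[2]=2≤4), i→1 (A[1]=9≥4); i<j, swap → [3,2,9,6,7,8,4,10,11]
j→1, i→2; i≥j, return j=1. A = [3,2,9,6,7,8,4,10,11]

2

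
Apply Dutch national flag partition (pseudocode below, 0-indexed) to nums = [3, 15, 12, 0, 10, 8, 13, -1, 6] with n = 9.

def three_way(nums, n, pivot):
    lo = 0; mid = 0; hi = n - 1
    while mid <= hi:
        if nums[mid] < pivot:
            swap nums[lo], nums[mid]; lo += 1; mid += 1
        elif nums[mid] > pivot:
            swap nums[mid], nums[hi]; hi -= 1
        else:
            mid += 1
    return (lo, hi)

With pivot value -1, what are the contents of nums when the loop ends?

pivot = -1; lo=0, mid=0, hi=8
nums[mid]=3>-1: swap nums[0],nums[8]; hi=7 → [6, 15, 12, 0, 10, 8, 13, -1, 3]
nums[mid]=6>-1: swap nums[0],nums[7]; hi=6 → [-1, 15, 12, 0, 10, 8, 13, 6, 3]
nums[mid]=-1=-1: mid=1
nums[mid]=15>-1: swap nums[1],nums[6]; hi=5 → [-1, 13, 12, 0, 10, 8, 15, 6, 3]
nums[mid]=13>-1: swap nums[1],nums[5]; hi=4 → [-1, 8, 12, 0, 10, 13, 15, 6, 3]
nums[mid]=8>-1: swap nums[1],nums[4]; hi=3 → [-1, 10, 12, 0, 8, 13, 15, 6, 3]
nums[mid]=10>-1: swap nums[1],nums[3]; hi=2 → [-1, 0, 12, 10, 8, 13, 15, 6, 3]
nums[mid]=0>-1: swap nums[1],nums[2]; hi=1 → [-1, 12, 0, 10, 8, 13, 15, 6, 3]
nums[mid]=12>-1: swap nums[1],nums[1]; hi=0 → [-1, 12, 0, 10, 8, 13, 15, 6, 3]
end: lo=0, hi=0; nums = [-1, 12, 0, 10, 8, 13, 15, 6, 3]

[-1, 12, 0, 10, 8, 13, 15, 6, 3]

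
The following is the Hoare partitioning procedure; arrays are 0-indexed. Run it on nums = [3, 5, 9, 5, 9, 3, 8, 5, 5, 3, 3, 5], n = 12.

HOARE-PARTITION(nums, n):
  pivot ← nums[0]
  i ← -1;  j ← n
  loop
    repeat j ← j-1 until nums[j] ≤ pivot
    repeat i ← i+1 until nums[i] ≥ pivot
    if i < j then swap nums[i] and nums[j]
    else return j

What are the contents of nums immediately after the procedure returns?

[3, 3, 3, 5, 9, 9, 8, 5, 5, 5, 3, 5]

pivot=3
j stops at 10 (3), i stops at 0 (3); swap ⇒ [3, 5, 9, 5, 9, 3, 8, 5, 5, 3, 3, 5]
j stops at 9 (3), i stops at 1 (5); swap ⇒ [3, 3, 9, 5, 9, 3, 8, 5, 5, 5, 3, 5]
j stops at 5 (3), i stops at 2 (9); swap ⇒ [3, 3, 3, 5, 9, 9, 8, 5, 5, 5, 3, 5]
j stops at 2, i stops at 3; i≥j ⇒ return 2. nums=[3, 3, 3, 5, 9, 9, 8, 5, 5, 5, 3, 5]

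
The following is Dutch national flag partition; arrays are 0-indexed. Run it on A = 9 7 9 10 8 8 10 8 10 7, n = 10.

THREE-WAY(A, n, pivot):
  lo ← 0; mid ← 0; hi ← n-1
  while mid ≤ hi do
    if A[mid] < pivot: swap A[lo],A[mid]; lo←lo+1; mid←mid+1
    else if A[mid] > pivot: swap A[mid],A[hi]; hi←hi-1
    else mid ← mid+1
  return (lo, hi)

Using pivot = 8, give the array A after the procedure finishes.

7 7 8 8 8 10 10 10 9 9

pivot = 8; lo=0, mid=0, hi=9
A[mid]=9>8: swap A[0],A[9]; hi=8 → 7 7 9 10 8 8 10 8 10 9
A[mid]=7<8: swap A[0],A[0]; lo=1,mid=1 → 7 7 9 10 8 8 10 8 10 9
A[mid]=7<8: swap A[1],A[1]; lo=2,mid=2 → 7 7 9 10 8 8 10 8 10 9
A[mid]=9>8: swap A[2],A[8]; hi=7 → 7 7 10 10 8 8 10 8 9 9
A[mid]=10>8: swap A[2],A[7]; hi=6 → 7 7 8 10 8 8 10 10 9 9
A[mid]=8=8: mid=3
A[mid]=10>8: swap A[3],A[6]; hi=5 → 7 7 8 10 8 8 10 10 9 9
A[mid]=10>8: swap A[3],A[5]; hi=4 → 7 7 8 8 8 10 10 10 9 9
A[mid]=8=8: mid=4
A[mid]=8=8: mid=5
end: lo=2, hi=4; A = 7 7 8 8 8 10 10 10 9 9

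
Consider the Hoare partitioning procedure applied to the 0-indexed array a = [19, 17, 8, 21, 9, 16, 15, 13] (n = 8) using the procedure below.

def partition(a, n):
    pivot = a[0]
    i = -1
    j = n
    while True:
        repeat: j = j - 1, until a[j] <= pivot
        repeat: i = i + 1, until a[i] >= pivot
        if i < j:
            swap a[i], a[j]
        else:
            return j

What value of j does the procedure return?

5

pivot=19
j stops at 7 (13), i stops at 0 (19); swap ⇒ [13, 17, 8, 21, 9, 16, 15, 19]
j stops at 6 (15), i stops at 3 (21); swap ⇒ [13, 17, 8, 15, 9, 16, 21, 19]
j stops at 5, i stops at 6; i≥j ⇒ return 5. a=[13, 17, 8, 15, 9, 16, 21, 19]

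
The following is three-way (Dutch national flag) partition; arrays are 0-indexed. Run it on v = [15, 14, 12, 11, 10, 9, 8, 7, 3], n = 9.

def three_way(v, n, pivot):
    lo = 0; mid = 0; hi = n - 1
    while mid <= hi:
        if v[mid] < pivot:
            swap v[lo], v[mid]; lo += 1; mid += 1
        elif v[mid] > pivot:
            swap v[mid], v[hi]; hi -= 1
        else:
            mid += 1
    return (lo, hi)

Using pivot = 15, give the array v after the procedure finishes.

[14, 12, 11, 10, 9, 8, 7, 3, 15]

lo=0 mid=0 hi=8
15=15: mid=1
14<15: swap(0,1), lo=1 mid=2 ⇒ [14, 15, 12, 11, 10, 9, 8, 7, 3]
12<15: swap(1,2), lo=2 mid=3 ⇒ [14, 12, 15, 11, 10, 9, 8, 7, 3]
11<15: swap(2,3), lo=3 mid=4 ⇒ [14, 12, 11, 15, 10, 9, 8, 7, 3]
10<15: swap(3,4), lo=4 mid=5 ⇒ [14, 12, 11, 10, 15, 9, 8, 7, 3]
9<15: swap(4,5), lo=5 mid=6 ⇒ [14, 12, 11, 10, 9, 15, 8, 7, 3]
8<15: swap(5,6), lo=6 mid=7 ⇒ [14, 12, 11, 10, 9, 8, 15, 7, 3]
7<15: swap(6,7), lo=7 mid=8 ⇒ [14, 12, 11, 10, 9, 8, 7, 15, 3]
3<15: swap(7,8), lo=8 mid=9 ⇒ [14, 12, 11, 10, 9, 8, 7, 3, 15]
done. lo=8 hi=8; v=[14, 12, 11, 10, 9, 8, 7, 3, 15]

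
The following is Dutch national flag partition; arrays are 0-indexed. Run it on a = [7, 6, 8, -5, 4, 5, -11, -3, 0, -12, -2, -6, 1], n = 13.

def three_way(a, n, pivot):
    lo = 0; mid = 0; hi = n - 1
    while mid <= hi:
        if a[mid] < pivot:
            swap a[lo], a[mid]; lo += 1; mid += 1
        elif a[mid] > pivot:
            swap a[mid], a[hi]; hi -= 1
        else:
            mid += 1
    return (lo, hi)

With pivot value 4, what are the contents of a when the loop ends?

lo=0 mid=0 hi=12
7>4: swap(0,12), hi=11 ⇒ [1, 6, 8, -5, 4, 5, -11, -3, 0, -12, -2, -6, 7]
1<4: swap(0,0), lo=1 mid=1 ⇒ [1, 6, 8, -5, 4, 5, -11, -3, 0, -12, -2, -6, 7]
6>4: swap(1,11), hi=10 ⇒ [1, -6, 8, -5, 4, 5, -11, -3, 0, -12, -2, 6, 7]
-6<4: swap(1,1), lo=2 mid=2 ⇒ [1, -6, 8, -5, 4, 5, -11, -3, 0, -12, -2, 6, 7]
8>4: swap(2,10), hi=9 ⇒ [1, -6, -2, -5, 4, 5, -11, -3, 0, -12, 8, 6, 7]
-2<4: swap(2,2), lo=3 mid=3 ⇒ [1, -6, -2, -5, 4, 5, -11, -3, 0, -12, 8, 6, 7]
-5<4: swap(3,3), lo=4 mid=4 ⇒ [1, -6, -2, -5, 4, 5, -11, -3, 0, -12, 8, 6, 7]
4=4: mid=5
5>4: swap(5,9), hi=8 ⇒ [1, -6, -2, -5, 4, -12, -11, -3, 0, 5, 8, 6, 7]
-12<4: swap(4,5), lo=5 mid=6 ⇒ [1, -6, -2, -5, -12, 4, -11, -3, 0, 5, 8, 6, 7]
-11<4: swap(5,6), lo=6 mid=7 ⇒ [1, -6, -2, -5, -12, -11, 4, -3, 0, 5, 8, 6, 7]
-3<4: swap(6,7), lo=7 mid=8 ⇒ [1, -6, -2, -5, -12, -11, -3, 4, 0, 5, 8, 6, 7]
0<4: swap(7,8), lo=8 mid=9 ⇒ [1, -6, -2, -5, -12, -11, -3, 0, 4, 5, 8, 6, 7]
done. lo=8 hi=8; a=[1, -6, -2, -5, -12, -11, -3, 0, 4, 5, 8, 6, 7]

[1, -6, -2, -5, -12, -11, -3, 0, 4, 5, 8, 6, 7]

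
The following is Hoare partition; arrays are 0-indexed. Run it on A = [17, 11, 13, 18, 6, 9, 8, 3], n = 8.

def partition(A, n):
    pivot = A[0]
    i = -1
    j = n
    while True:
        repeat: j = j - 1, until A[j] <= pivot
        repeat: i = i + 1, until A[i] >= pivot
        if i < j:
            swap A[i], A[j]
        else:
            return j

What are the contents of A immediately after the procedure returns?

pivot = A[0] = 17; i = -1, j = 8
j→7 (A[7]=3≤17), i→0 (A[0]=17≥17); i<j, swap → [3, 11, 13, 18, 6, 9, 8, 17]
j→6 (A[6]=8≤17), i→3 (A[3]=18≥17); i<j, swap → [3, 11, 13, 8, 6, 9, 18, 17]
j→5, i→6; i≥j, return j=5. A = [3, 11, 13, 8, 6, 9, 18, 17]

[3, 11, 13, 8, 6, 9, 18, 17]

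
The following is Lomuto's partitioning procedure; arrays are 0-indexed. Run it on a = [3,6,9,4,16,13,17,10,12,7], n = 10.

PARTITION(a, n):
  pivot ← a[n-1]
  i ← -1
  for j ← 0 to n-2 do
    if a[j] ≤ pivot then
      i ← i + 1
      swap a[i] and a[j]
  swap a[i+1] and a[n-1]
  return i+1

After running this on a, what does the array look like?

[3,6,4,7,16,13,17,10,12,9]

pivot = a[9] = 7; i = -1
j=0: a[0]=3 ≤ 7 → i=0, swap a[0],a[0] (no change) → [3,6,9,4,16,13,17,10,12,7]
j=1: a[1]=6 ≤ 7 → i=1, swap a[1],a[1] (no change) → [3,6,9,4,16,13,17,10,12,7]
j=2: a[2]=9 > 7 → no swap
j=3: a[3]=4 ≤ 7 → i=2, swap a[2],a[3] → [3,6,4,9,16,13,17,10,12,7]
j=4: a[4]=16 > 7 → no swap
j=5: a[5]=13 > 7 → no swap
j=6: a[6]=17 > 7 → no swap
j=7: a[7]=10 > 7 → no swap
j=8: a[8]=12 > 7 → no swap
final swap a[3],a[9] → [3,6,4,7,16,13,17,10,12,9]; return 3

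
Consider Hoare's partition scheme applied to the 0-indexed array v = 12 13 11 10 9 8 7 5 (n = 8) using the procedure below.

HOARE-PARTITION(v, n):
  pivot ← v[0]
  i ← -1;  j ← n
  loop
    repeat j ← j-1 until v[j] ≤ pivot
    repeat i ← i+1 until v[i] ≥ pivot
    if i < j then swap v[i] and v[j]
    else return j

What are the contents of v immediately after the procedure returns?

5 7 11 10 9 8 13 12

pivot = v[0] = 12; i = -1, j = 8
j→7 (v[7]=5≤12), i→0 (v[0]=12≥12); i<j, swap → 5 13 11 10 9 8 7 12
j→6 (v[6]=7≤12), i→1 (v[1]=13≥12); i<j, swap → 5 7 11 10 9 8 13 12
j→5, i→6; i≥j, return j=5. v = 5 7 11 10 9 8 13 12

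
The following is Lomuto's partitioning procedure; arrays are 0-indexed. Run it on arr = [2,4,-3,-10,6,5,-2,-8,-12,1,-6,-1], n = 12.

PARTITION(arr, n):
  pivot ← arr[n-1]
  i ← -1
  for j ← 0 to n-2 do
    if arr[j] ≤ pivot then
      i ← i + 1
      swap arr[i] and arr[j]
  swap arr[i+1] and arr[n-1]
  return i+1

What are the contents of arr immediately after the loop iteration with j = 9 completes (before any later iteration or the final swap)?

pivot = arr[11] = -1; i = -1
j=0: arr[0]=2 > -1 → no swap
j=1: arr[1]=4 > -1 → no swap
j=2: arr[2]=-3 ≤ -1 → i=0, swap arr[0],arr[2] → [-3,4,2,-10,6,5,-2,-8,-12,1,-6,-1]
j=3: arr[3]=-10 ≤ -1 → i=1, swap arr[1],arr[3] → [-3,-10,2,4,6,5,-2,-8,-12,1,-6,-1]
j=4: arr[4]=6 > -1 → no swap
j=5: arr[5]=5 > -1 → no swap
j=6: arr[6]=-2 ≤ -1 → i=2, swap arr[2],arr[6] → [-3,-10,-2,4,6,5,2,-8,-12,1,-6,-1]
j=7: arr[7]=-8 ≤ -1 → i=3, swap arr[3],arr[7] → [-3,-10,-2,-8,6,5,2,4,-12,1,-6,-1]
j=8: arr[8]=-12 ≤ -1 → i=4, swap arr[4],arr[8] → [-3,-10,-2,-8,-12,5,2,4,6,1,-6,-1]
j=9: arr[9]=1 > -1 → no swap
(after j=9) arr = [-3,-10,-2,-8,-12,5,2,4,6,1,-6,-1]

[-3,-10,-2,-8,-12,5,2,4,6,1,-6,-1]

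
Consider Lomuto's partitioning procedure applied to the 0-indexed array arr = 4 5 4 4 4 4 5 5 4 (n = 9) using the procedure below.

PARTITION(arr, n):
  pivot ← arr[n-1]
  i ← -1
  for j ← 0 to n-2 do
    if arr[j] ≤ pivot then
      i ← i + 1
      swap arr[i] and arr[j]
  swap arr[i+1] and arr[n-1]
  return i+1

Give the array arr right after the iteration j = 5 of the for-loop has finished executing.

pivot=4, i=-1
j=0: 4≤4, i=0, swap(0,0) ⇒ 4 5 4 4 4 4 5 5 4
j=1: 5>4, skip
j=2: 4≤4, i=1, swap(1,2) ⇒ 4 4 5 4 4 4 5 5 4
j=3: 4≤4, i=2, swap(2,3) ⇒ 4 4 4 5 4 4 5 5 4
j=4: 4≤4, i=3, swap(3,4) ⇒ 4 4 4 4 5 4 5 5 4
j=5: 4≤4, i=4, swap(4,5) ⇒ 4 4 4 4 4 5 5 5 4
(after j=5) arr = 4 4 4 4 4 5 5 5 4

4 4 4 4 4 5 5 5 4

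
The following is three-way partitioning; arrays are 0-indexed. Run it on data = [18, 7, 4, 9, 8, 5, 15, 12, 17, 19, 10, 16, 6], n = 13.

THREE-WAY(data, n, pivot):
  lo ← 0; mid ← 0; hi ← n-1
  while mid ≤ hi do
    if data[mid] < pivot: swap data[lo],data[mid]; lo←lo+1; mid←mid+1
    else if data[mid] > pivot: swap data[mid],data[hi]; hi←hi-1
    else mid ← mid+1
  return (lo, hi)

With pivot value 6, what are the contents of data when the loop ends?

[5, 4, 6, 8, 9, 15, 12, 17, 19, 10, 16, 7, 18]

lo=0 mid=0 hi=12
18>6: swap(0,12), hi=11 ⇒ [6, 7, 4, 9, 8, 5, 15, 12, 17, 19, 10, 16, 18]
6=6: mid=1
7>6: swap(1,11), hi=10 ⇒ [6, 16, 4, 9, 8, 5, 15, 12, 17, 19, 10, 7, 18]
16>6: swap(1,10), hi=9 ⇒ [6, 10, 4, 9, 8, 5, 15, 12, 17, 19, 16, 7, 18]
10>6: swap(1,9), hi=8 ⇒ [6, 19, 4, 9, 8, 5, 15, 12, 17, 10, 16, 7, 18]
19>6: swap(1,8), hi=7 ⇒ [6, 17, 4, 9, 8, 5, 15, 12, 19, 10, 16, 7, 18]
17>6: swap(1,7), hi=6 ⇒ [6, 12, 4, 9, 8, 5, 15, 17, 19, 10, 16, 7, 18]
12>6: swap(1,6), hi=5 ⇒ [6, 15, 4, 9, 8, 5, 12, 17, 19, 10, 16, 7, 18]
15>6: swap(1,5), hi=4 ⇒ [6, 5, 4, 9, 8, 15, 12, 17, 19, 10, 16, 7, 18]
5<6: swap(0,1), lo=1 mid=2 ⇒ [5, 6, 4, 9, 8, 15, 12, 17, 19, 10, 16, 7, 18]
4<6: swap(1,2), lo=2 mid=3 ⇒ [5, 4, 6, 9, 8, 15, 12, 17, 19, 10, 16, 7, 18]
9>6: swap(3,4), hi=3 ⇒ [5, 4, 6, 8, 9, 15, 12, 17, 19, 10, 16, 7, 18]
8>6: swap(3,3), hi=2 ⇒ [5, 4, 6, 8, 9, 15, 12, 17, 19, 10, 16, 7, 18]
done. lo=2 hi=2; data=[5, 4, 6, 8, 9, 15, 12, 17, 19, 10, 16, 7, 18]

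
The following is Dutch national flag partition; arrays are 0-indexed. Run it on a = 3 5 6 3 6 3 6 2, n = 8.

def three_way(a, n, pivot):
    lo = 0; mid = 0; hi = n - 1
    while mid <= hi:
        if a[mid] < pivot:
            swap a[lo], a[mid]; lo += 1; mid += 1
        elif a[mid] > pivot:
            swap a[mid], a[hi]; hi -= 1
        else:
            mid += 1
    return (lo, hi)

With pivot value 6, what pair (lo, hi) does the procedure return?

(5, 7)

pivot = 6; lo=0, mid=0, hi=7
a[mid]=3<6: swap a[0],a[0]; lo=1,mid=1 → 3 5 6 3 6 3 6 2
a[mid]=5<6: swap a[1],a[1]; lo=2,mid=2 → 3 5 6 3 6 3 6 2
a[mid]=6=6: mid=3
a[mid]=3<6: swap a[2],a[3]; lo=3,mid=4 → 3 5 3 6 6 3 6 2
a[mid]=6=6: mid=5
a[mid]=3<6: swap a[3],a[5]; lo=4,mid=6 → 3 5 3 3 6 6 6 2
a[mid]=6=6: mid=7
a[mid]=2<6: swap a[4],a[7]; lo=5,mid=8 → 3 5 3 3 2 6 6 6
end: lo=5, hi=7; a = 3 5 3 3 2 6 6 6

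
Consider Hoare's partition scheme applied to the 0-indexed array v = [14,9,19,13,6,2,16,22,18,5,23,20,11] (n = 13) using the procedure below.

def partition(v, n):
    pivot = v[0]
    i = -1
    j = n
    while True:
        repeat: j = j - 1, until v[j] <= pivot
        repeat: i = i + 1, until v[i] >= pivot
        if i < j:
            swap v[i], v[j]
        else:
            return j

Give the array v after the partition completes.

[11,9,5,13,6,2,16,22,18,19,23,20,14]

pivot=14
j stops at 12 (11), i stops at 0 (14); swap ⇒ [11,9,19,13,6,2,16,22,18,5,23,20,14]
j stops at 9 (5), i stops at 2 (19); swap ⇒ [11,9,5,13,6,2,16,22,18,19,23,20,14]
j stops at 5, i stops at 6; i≥j ⇒ return 5. v=[11,9,5,13,6,2,16,22,18,19,23,20,14]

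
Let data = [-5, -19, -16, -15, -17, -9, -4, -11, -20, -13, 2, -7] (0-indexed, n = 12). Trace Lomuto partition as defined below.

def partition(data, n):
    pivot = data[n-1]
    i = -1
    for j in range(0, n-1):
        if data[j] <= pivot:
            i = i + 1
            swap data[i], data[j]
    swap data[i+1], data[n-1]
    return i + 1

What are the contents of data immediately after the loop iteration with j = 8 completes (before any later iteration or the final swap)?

[-19, -16, -15, -17, -9, -11, -20, -5, -4, -13, 2, -7]

pivot = data[11] = -7; i = -1
j=0: data[0]=-5 > -7 → no swap
j=1: data[1]=-19 ≤ -7 → i=0, swap data[0],data[1] → [-19, -5, -16, -15, -17, -9, -4, -11, -20, -13, 2, -7]
j=2: data[2]=-16 ≤ -7 → i=1, swap data[1],data[2] → [-19, -16, -5, -15, -17, -9, -4, -11, -20, -13, 2, -7]
j=3: data[3]=-15 ≤ -7 → i=2, swap data[2],data[3] → [-19, -16, -15, -5, -17, -9, -4, -11, -20, -13, 2, -7]
j=4: data[4]=-17 ≤ -7 → i=3, swap data[3],data[4] → [-19, -16, -15, -17, -5, -9, -4, -11, -20, -13, 2, -7]
j=5: data[5]=-9 ≤ -7 → i=4, swap data[4],data[5] → [-19, -16, -15, -17, -9, -5, -4, -11, -20, -13, 2, -7]
j=6: data[6]=-4 > -7 → no swap
j=7: data[7]=-11 ≤ -7 → i=5, swap data[5],data[7] → [-19, -16, -15, -17, -9, -11, -4, -5, -20, -13, 2, -7]
j=8: data[8]=-20 ≤ -7 → i=6, swap data[6],data[8] → [-19, -16, -15, -17, -9, -11, -20, -5, -4, -13, 2, -7]
(after j=8) data = [-19, -16, -15, -17, -9, -11, -20, -5, -4, -13, 2, -7]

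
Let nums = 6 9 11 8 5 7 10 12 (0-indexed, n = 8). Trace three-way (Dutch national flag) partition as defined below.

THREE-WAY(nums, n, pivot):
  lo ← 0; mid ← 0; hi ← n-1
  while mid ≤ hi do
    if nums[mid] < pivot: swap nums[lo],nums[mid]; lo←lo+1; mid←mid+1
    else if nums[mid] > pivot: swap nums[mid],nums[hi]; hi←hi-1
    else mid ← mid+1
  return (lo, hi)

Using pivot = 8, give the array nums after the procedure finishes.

lo=0 mid=0 hi=7
6<8: swap(0,0), lo=1 mid=1 ⇒ 6 9 11 8 5 7 10 12
9>8: swap(1,7), hi=6 ⇒ 6 12 11 8 5 7 10 9
12>8: swap(1,6), hi=5 ⇒ 6 10 11 8 5 7 12 9
10>8: swap(1,5), hi=4 ⇒ 6 7 11 8 5 10 12 9
7<8: swap(1,1), lo=2 mid=2 ⇒ 6 7 11 8 5 10 12 9
11>8: swap(2,4), hi=3 ⇒ 6 7 5 8 11 10 12 9
5<8: swap(2,2), lo=3 mid=3 ⇒ 6 7 5 8 11 10 12 9
8=8: mid=4
done. lo=3 hi=3; nums=6 7 5 8 11 10 12 9

6 7 5 8 11 10 12 9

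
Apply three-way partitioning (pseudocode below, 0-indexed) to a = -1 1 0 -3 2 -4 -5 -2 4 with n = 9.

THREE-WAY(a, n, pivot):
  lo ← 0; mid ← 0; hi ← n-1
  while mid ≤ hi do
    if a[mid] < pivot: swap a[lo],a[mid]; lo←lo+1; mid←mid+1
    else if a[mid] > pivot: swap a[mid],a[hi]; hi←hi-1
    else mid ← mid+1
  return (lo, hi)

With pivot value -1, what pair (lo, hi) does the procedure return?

(4, 4)

pivot = -1; lo=0, mid=0, hi=8
a[mid]=-1=-1: mid=1
a[mid]=1>-1: swap a[1],a[8]; hi=7 → -1 4 0 -3 2 -4 -5 -2 1
a[mid]=4>-1: swap a[1],a[7]; hi=6 → -1 -2 0 -3 2 -4 -5 4 1
a[mid]=-2<-1: swap a[0],a[1]; lo=1,mid=2 → -2 -1 0 -3 2 -4 -5 4 1
a[mid]=0>-1: swap a[2],a[6]; hi=5 → -2 -1 -5 -3 2 -4 0 4 1
a[mid]=-5<-1: swap a[1],a[2]; lo=2,mid=3 → -2 -5 -1 -3 2 -4 0 4 1
a[mid]=-3<-1: swap a[2],a[3]; lo=3,mid=4 → -2 -5 -3 -1 2 -4 0 4 1
a[mid]=2>-1: swap a[4],a[5]; hi=4 → -2 -5 -3 -1 -4 2 0 4 1
a[mid]=-4<-1: swap a[3],a[4]; lo=4,mid=5 → -2 -5 -3 -4 -1 2 0 4 1
end: lo=4, hi=4; a = -2 -5 -3 -4 -1 2 0 4 1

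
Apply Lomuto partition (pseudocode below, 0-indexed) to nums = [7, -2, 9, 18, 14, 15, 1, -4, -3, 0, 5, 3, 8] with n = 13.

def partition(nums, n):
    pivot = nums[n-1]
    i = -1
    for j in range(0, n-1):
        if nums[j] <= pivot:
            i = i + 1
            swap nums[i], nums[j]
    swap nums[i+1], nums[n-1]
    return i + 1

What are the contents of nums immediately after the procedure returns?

pivot = nums[12] = 8; i = -1
j=0: nums[0]=7 ≤ 8 → i=0, swap nums[0],nums[0] (no change) → [7, -2, 9, 18, 14, 15, 1, -4, -3, 0, 5, 3, 8]
j=1: nums[1]=-2 ≤ 8 → i=1, swap nums[1],nums[1] (no change) → [7, -2, 9, 18, 14, 15, 1, -4, -3, 0, 5, 3, 8]
j=2: nums[2]=9 > 8 → no swap
j=3: nums[3]=18 > 8 → no swap
j=4: nums[4]=14 > 8 → no swap
j=5: nums[5]=15 > 8 → no swap
j=6: nums[6]=1 ≤ 8 → i=2, swap nums[2],nums[6] → [7, -2, 1, 18, 14, 15, 9, -4, -3, 0, 5, 3, 8]
j=7: nums[7]=-4 ≤ 8 → i=3, swap nums[3],nums[7] → [7, -2, 1, -4, 14, 15, 9, 18, -3, 0, 5, 3, 8]
j=8: nums[8]=-3 ≤ 8 → i=4, swap nums[4],nums[8] → [7, -2, 1, -4, -3, 15, 9, 18, 14, 0, 5, 3, 8]
j=9: nums[9]=0 ≤ 8 → i=5, swap nums[5],nums[9] → [7, -2, 1, -4, -3, 0, 9, 18, 14, 15, 5, 3, 8]
j=10: nums[10]=5 ≤ 8 → i=6, swap nums[6],nums[10] → [7, -2, 1, -4, -3, 0, 5, 18, 14, 15, 9, 3, 8]
j=11: nums[11]=3 ≤ 8 → i=7, swap nums[7],nums[11] → [7, -2, 1, -4, -3, 0, 5, 3, 14, 15, 9, 18, 8]
final swap nums[8],nums[12] → [7, -2, 1, -4, -3, 0, 5, 3, 8, 15, 9, 18, 14]; return 8

[7, -2, 1, -4, -3, 0, 5, 3, 8, 15, 9, 18, 14]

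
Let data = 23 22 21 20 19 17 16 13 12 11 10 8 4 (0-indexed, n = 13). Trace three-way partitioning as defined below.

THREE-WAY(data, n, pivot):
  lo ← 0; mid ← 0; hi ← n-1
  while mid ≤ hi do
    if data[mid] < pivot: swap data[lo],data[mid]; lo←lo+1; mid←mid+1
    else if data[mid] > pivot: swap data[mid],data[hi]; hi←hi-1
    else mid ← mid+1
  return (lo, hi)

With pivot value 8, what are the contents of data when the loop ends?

pivot = 8; lo=0, mid=0, hi=12
data[mid]=23>8: swap data[0],data[12]; hi=11 → 4 22 21 20 19 17 16 13 12 11 10 8 23
data[mid]=4<8: swap data[0],data[0]; lo=1,mid=1 → 4 22 21 20 19 17 16 13 12 11 10 8 23
data[mid]=22>8: swap data[1],data[11]; hi=10 → 4 8 21 20 19 17 16 13 12 11 10 22 23
data[mid]=8=8: mid=2
data[mid]=21>8: swap data[2],data[10]; hi=9 → 4 8 10 20 19 17 16 13 12 11 21 22 23
data[mid]=10>8: swap data[2],data[9]; hi=8 → 4 8 11 20 19 17 16 13 12 10 21 22 23
data[mid]=11>8: swap data[2],data[8]; hi=7 → 4 8 12 20 19 17 16 13 11 10 21 22 23
data[mid]=12>8: swap data[2],data[7]; hi=6 → 4 8 13 20 19 17 16 12 11 10 21 22 23
data[mid]=13>8: swap data[2],data[6]; hi=5 → 4 8 16 20 19 17 13 12 11 10 21 22 23
data[mid]=16>8: swap data[2],data[5]; hi=4 → 4 8 17 20 19 16 13 12 11 10 21 22 23
data[mid]=17>8: swap data[2],data[4]; hi=3 → 4 8 19 20 17 16 13 12 11 10 21 22 23
data[mid]=19>8: swap data[2],data[3]; hi=2 → 4 8 20 19 17 16 13 12 11 10 21 22 23
data[mid]=20>8: swap data[2],data[2]; hi=1 → 4 8 20 19 17 16 13 12 11 10 21 22 23
end: lo=1, hi=1; data = 4 8 20 19 17 16 13 12 11 10 21 22 23

4 8 20 19 17 16 13 12 11 10 21 22 23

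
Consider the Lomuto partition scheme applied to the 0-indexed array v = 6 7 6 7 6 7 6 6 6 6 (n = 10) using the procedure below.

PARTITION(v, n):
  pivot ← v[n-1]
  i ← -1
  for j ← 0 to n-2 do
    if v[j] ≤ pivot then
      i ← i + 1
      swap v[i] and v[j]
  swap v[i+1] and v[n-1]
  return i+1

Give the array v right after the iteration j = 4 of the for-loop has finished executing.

6 6 6 7 7 7 6 6 6 6

pivot = v[9] = 6; i = -1
j=0: v[0]=6 ≤ 6 → i=0, swap v[0],v[0] (no change) → 6 7 6 7 6 7 6 6 6 6
j=1: v[1]=7 > 6 → no swap
j=2: v[2]=6 ≤ 6 → i=1, swap v[1],v[2] → 6 6 7 7 6 7 6 6 6 6
j=3: v[3]=7 > 6 → no swap
j=4: v[4]=6 ≤ 6 → i=2, swap v[2],v[4] → 6 6 6 7 7 7 6 6 6 6
(after j=4) v = 6 6 6 7 7 7 6 6 6 6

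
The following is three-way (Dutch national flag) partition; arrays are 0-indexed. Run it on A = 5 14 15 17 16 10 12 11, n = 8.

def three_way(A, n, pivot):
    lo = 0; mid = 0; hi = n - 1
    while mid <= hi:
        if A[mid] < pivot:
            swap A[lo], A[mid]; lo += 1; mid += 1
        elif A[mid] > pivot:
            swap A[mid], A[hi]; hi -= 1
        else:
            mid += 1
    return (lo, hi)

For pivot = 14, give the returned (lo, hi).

(4, 4)

pivot = 14; lo=0, mid=0, hi=7
A[mid]=5<14: swap A[0],A[0]; lo=1,mid=1 → 5 14 15 17 16 10 12 11
A[mid]=14=14: mid=2
A[mid]=15>14: swap A[2],A[7]; hi=6 → 5 14 11 17 16 10 12 15
A[mid]=11<14: swap A[1],A[2]; lo=2,mid=3 → 5 11 14 17 16 10 12 15
A[mid]=17>14: swap A[3],A[6]; hi=5 → 5 11 14 12 16 10 17 15
A[mid]=12<14: swap A[2],A[3]; lo=3,mid=4 → 5 11 12 14 16 10 17 15
A[mid]=16>14: swap A[4],A[5]; hi=4 → 5 11 12 14 10 16 17 15
A[mid]=10<14: swap A[3],A[4]; lo=4,mid=5 → 5 11 12 10 14 16 17 15
end: lo=4, hi=4; A = 5 11 12 10 14 16 17 15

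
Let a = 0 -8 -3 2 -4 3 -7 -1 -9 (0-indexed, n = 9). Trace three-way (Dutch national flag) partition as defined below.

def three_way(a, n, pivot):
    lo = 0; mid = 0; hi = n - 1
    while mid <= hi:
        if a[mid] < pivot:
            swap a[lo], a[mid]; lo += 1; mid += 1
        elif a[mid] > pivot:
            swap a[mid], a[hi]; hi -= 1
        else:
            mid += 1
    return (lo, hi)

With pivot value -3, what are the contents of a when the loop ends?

pivot = -3; lo=0, mid=0, hi=8
a[mid]=0>-3: swap a[0],a[8]; hi=7 → -9 -8 -3 2 -4 3 -7 -1 0
a[mid]=-9<-3: swap a[0],a[0]; lo=1,mid=1 → -9 -8 -3 2 -4 3 -7 -1 0
a[mid]=-8<-3: swap a[1],a[1]; lo=2,mid=2 → -9 -8 -3 2 -4 3 -7 -1 0
a[mid]=-3=-3: mid=3
a[mid]=2>-3: swap a[3],a[7]; hi=6 → -9 -8 -3 -1 -4 3 -7 2 0
a[mid]=-1>-3: swap a[3],a[6]; hi=5 → -9 -8 -3 -7 -4 3 -1 2 0
a[mid]=-7<-3: swap a[2],a[3]; lo=3,mid=4 → -9 -8 -7 -3 -4 3 -1 2 0
a[mid]=-4<-3: swap a[3],a[4]; lo=4,mid=5 → -9 -8 -7 -4 -3 3 -1 2 0
a[mid]=3>-3: swap a[5],a[5]; hi=4 → -9 -8 -7 -4 -3 3 -1 2 0
end: lo=4, hi=4; a = -9 -8 -7 -4 -3 3 -1 2 0

-9 -8 -7 -4 -3 3 -1 2 0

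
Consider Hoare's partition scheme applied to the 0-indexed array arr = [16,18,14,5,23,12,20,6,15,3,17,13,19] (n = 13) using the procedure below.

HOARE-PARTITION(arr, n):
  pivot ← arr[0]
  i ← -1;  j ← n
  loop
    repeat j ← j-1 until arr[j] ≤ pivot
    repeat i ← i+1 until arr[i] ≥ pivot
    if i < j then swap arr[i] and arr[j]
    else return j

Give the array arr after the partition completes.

[13,3,14,5,15,12,6,20,23,18,17,16,19]

pivot = arr[0] = 16; i = -1, j = 13
j→11 (arr[11]=13≤16), i→0 (arr[0]=16≥16); i<j, swap → [13,18,14,5,23,12,20,6,15,3,17,16,19]
j→9 (arr[9]=3≤16), i→1 (arr[1]=18≥16); i<j, swap → [13,3,14,5,23,12,20,6,15,18,17,16,19]
j→8 (arr[8]=15≤16), i→4 (arr[4]=23≥16); i<j, swap → [13,3,14,5,15,12,20,6,23,18,17,16,19]
j→7 (arr[7]=6≤16), i→6 (arr[6]=20≥16); i<j, swap → [13,3,14,5,15,12,6,20,23,18,17,16,19]
j→6, i→7; i≥j, return j=6. arr = [13,3,14,5,15,12,6,20,23,18,17,16,19]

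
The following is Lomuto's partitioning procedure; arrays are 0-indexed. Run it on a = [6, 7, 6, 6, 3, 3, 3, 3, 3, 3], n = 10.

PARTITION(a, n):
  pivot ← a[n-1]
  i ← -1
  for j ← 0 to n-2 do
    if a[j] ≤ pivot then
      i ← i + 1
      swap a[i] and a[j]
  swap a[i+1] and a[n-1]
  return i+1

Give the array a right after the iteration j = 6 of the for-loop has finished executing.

pivot=3, i=-1
j=0: 6>3, skip
j=1: 7>3, skip
j=2: 6>3, skip
j=3: 6>3, skip
j=4: 3≤3, i=0, swap(0,4) ⇒ [3, 7, 6, 6, 6, 3, 3, 3, 3, 3]
j=5: 3≤3, i=1, swap(1,5) ⇒ [3, 3, 6, 6, 6, 7, 3, 3, 3, 3]
j=6: 3≤3, i=2, swap(2,6) ⇒ [3, 3, 3, 6, 6, 7, 6, 3, 3, 3]
(after j=6) a = [3, 3, 3, 6, 6, 7, 6, 3, 3, 3]

[3, 3, 3, 6, 6, 7, 6, 3, 3, 3]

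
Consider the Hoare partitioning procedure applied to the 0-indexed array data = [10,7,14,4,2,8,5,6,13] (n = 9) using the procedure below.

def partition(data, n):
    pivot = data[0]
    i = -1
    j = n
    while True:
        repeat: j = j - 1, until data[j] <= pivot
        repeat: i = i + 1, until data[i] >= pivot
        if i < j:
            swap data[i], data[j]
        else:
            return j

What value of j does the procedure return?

5

pivot = data[0] = 10; i = -1, j = 9
j→7 (data[7]=6≤10), i→0 (data[0]=10≥10); i<j, swap → [6,7,14,4,2,8,5,10,13]
j→6 (data[6]=5≤10), i→2 (data[2]=14≥10); i<j, swap → [6,7,5,4,2,8,14,10,13]
j→5, i→6; i≥j, return j=5. data = [6,7,5,4,2,8,14,10,13]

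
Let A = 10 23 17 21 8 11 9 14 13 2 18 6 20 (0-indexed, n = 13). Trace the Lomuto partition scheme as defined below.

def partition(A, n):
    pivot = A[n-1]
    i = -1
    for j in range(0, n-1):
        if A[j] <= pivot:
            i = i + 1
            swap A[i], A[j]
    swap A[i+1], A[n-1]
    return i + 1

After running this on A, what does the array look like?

pivot = A[12] = 20; i = -1
j=0: A[0]=10 ≤ 20 → i=0, swap A[0],A[0] (no change) → 10 23 17 21 8 11 9 14 13 2 18 6 20
j=1: A[1]=23 > 20 → no swap
j=2: A[2]=17 ≤ 20 → i=1, swap A[1],A[2] → 10 17 23 21 8 11 9 14 13 2 18 6 20
j=3: A[3]=21 > 20 → no swap
j=4: A[4]=8 ≤ 20 → i=2, swap A[2],A[4] → 10 17 8 21 23 11 9 14 13 2 18 6 20
j=5: A[5]=11 ≤ 20 → i=3, swap A[3],A[5] → 10 17 8 11 23 21 9 14 13 2 18 6 20
j=6: A[6]=9 ≤ 20 → i=4, swap A[4],A[6] → 10 17 8 11 9 21 23 14 13 2 18 6 20
j=7: A[7]=14 ≤ 20 → i=5, swap A[5],A[7] → 10 17 8 11 9 14 23 21 13 2 18 6 20
j=8: A[8]=13 ≤ 20 → i=6, swap A[6],A[8] → 10 17 8 11 9 14 13 21 23 2 18 6 20
j=9: A[9]=2 ≤ 20 → i=7, swap A[7],A[9] → 10 17 8 11 9 14 13 2 23 21 18 6 20
j=10: A[10]=18 ≤ 20 → i=8, swap A[8],A[10] → 10 17 8 11 9 14 13 2 18 21 23 6 20
j=11: A[11]=6 ≤ 20 → i=9, swap A[9],A[11] → 10 17 8 11 9 14 13 2 18 6 23 21 20
final swap A[10],A[12] → 10 17 8 11 9 14 13 2 18 6 20 21 23; return 10

10 17 8 11 9 14 13 2 18 6 20 21 23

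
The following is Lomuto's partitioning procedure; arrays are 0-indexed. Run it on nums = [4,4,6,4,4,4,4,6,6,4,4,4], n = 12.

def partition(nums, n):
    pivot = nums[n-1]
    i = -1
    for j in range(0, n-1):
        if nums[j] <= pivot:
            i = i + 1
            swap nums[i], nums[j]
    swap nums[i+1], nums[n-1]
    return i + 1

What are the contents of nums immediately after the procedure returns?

[4,4,4,4,4,4,4,4,4,6,6,6]

pivot = nums[11] = 4; i = -1
j=0: nums[0]=4 ≤ 4 → i=0, swap nums[0],nums[0] (no change) → [4,4,6,4,4,4,4,6,6,4,4,4]
j=1: nums[1]=4 ≤ 4 → i=1, swap nums[1],nums[1] (no change) → [4,4,6,4,4,4,4,6,6,4,4,4]
j=2: nums[2]=6 > 4 → no swap
j=3: nums[3]=4 ≤ 4 → i=2, swap nums[2],nums[3] → [4,4,4,6,4,4,4,6,6,4,4,4]
j=4: nums[4]=4 ≤ 4 → i=3, swap nums[3],nums[4] → [4,4,4,4,6,4,4,6,6,4,4,4]
j=5: nums[5]=4 ≤ 4 → i=4, swap nums[4],nums[5] → [4,4,4,4,4,6,4,6,6,4,4,4]
j=6: nums[6]=4 ≤ 4 → i=5, swap nums[5],nums[6] → [4,4,4,4,4,4,6,6,6,4,4,4]
j=7: nums[7]=6 > 4 → no swap
j=8: nums[8]=6 > 4 → no swap
j=9: nums[9]=4 ≤ 4 → i=6, swap nums[6],nums[9] → [4,4,4,4,4,4,4,6,6,6,4,4]
j=10: nums[10]=4 ≤ 4 → i=7, swap nums[7],nums[10] → [4,4,4,4,4,4,4,4,6,6,6,4]
final swap nums[8],nums[11] → [4,4,4,4,4,4,4,4,4,6,6,6]; return 8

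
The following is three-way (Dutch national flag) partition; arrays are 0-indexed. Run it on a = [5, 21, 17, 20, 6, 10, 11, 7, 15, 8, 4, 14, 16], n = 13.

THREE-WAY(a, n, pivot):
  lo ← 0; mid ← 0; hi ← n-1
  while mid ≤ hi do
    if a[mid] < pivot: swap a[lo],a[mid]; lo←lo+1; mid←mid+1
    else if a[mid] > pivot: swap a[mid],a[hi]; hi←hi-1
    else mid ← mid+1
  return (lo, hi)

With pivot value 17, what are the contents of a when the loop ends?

[5, 16, 14, 6, 10, 11, 7, 15, 8, 4, 17, 20, 21]

pivot = 17; lo=0, mid=0, hi=12
a[mid]=5<17: swap a[0],a[0]; lo=1,mid=1 → [5, 21, 17, 20, 6, 10, 11, 7, 15, 8, 4, 14, 16]
a[mid]=21>17: swap a[1],a[12]; hi=11 → [5, 16, 17, 20, 6, 10, 11, 7, 15, 8, 4, 14, 21]
a[mid]=16<17: swap a[1],a[1]; lo=2,mid=2 → [5, 16, 17, 20, 6, 10, 11, 7, 15, 8, 4, 14, 21]
a[mid]=17=17: mid=3
a[mid]=20>17: swap a[3],a[11]; hi=10 → [5, 16, 17, 14, 6, 10, 11, 7, 15, 8, 4, 20, 21]
a[mid]=14<17: swap a[2],a[3]; lo=3,mid=4 → [5, 16, 14, 17, 6, 10, 11, 7, 15, 8, 4, 20, 21]
a[mid]=6<17: swap a[3],a[4]; lo=4,mid=5 → [5, 16, 14, 6, 17, 10, 11, 7, 15, 8, 4, 20, 21]
a[mid]=10<17: swap a[4],a[5]; lo=5,mid=6 → [5, 16, 14, 6, 10, 17, 11, 7, 15, 8, 4, 20, 21]
a[mid]=11<17: swap a[5],a[6]; lo=6,mid=7 → [5, 16, 14, 6, 10, 11, 17, 7, 15, 8, 4, 20, 21]
a[mid]=7<17: swap a[6],a[7]; lo=7,mid=8 → [5, 16, 14, 6, 10, 11, 7, 17, 15, 8, 4, 20, 21]
a[mid]=15<17: swap a[7],a[8]; lo=8,mid=9 → [5, 16, 14, 6, 10, 11, 7, 15, 17, 8, 4, 20, 21]
a[mid]=8<17: swap a[8],a[9]; lo=9,mid=10 → [5, 16, 14, 6, 10, 11, 7, 15, 8, 17, 4, 20, 21]
a[mid]=4<17: swap a[9],a[10]; lo=10,mid=11 → [5, 16, 14, 6, 10, 11, 7, 15, 8, 4, 17, 20, 21]
end: lo=10, hi=10; a = [5, 16, 14, 6, 10, 11, 7, 15, 8, 4, 17, 20, 21]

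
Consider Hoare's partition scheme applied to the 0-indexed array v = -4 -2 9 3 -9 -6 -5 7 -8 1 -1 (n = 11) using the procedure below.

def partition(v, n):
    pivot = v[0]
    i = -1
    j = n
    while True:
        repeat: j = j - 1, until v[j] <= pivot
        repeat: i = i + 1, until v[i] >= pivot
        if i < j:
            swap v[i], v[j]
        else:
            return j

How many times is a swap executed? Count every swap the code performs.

pivot = v[0] = -4; i = -1, j = 11
j→8 (v[8]=-8≤-4), i→0 (v[0]=-4≥-4); i<j, swap → -8 -2 9 3 -9 -6 -5 7 -4 1 -1
j→6 (v[6]=-5≤-4), i→1 (v[1]=-2≥-4); i<j, swap → -8 -5 9 3 -9 -6 -2 7 -4 1 -1
j→5 (v[5]=-6≤-4), i→2 (v[2]=9≥-4); i<j, swap → -8 -5 -6 3 -9 9 -2 7 -4 1 -1
j→4 (v[4]=-9≤-4), i→3 (v[3]=3≥-4); i<j, swap → -8 -5 -6 -9 3 9 -2 7 -4 1 -1
j→3, i→4; i≥j, return j=3. v = -8 -5 -6 -9 3 9 -2 7 -4 1 -1

4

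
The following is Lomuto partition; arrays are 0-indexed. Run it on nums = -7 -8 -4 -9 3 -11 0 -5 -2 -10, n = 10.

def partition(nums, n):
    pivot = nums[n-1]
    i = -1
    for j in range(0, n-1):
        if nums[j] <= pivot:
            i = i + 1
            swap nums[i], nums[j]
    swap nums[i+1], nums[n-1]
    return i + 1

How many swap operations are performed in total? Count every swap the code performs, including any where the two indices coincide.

pivot=-10, i=-1
j=0: -7>-10, skip
j=1: -8>-10, skip
j=2: -4>-10, skip
j=3: -9>-10, skip
j=4: 3>-10, skip
j=5: -11≤-10, i=0, swap(0,5) ⇒ -11 -8 -4 -9 3 -7 0 -5 -2 -10
j=6: 0>-10, skip
j=7: -5>-10, skip
j=8: -2>-10, skip
swap(1,9) ⇒ -11 -10 -4 -9 3 -7 0 -5 -2 -8; return 1

2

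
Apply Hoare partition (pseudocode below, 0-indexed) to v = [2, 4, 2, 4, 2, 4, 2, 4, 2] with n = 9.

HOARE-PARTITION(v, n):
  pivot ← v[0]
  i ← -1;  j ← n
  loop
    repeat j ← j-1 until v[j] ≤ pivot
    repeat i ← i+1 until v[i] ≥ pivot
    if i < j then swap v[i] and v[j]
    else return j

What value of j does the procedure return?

pivot = v[0] = 2; i = -1, j = 9
j→8 (v[8]=2≤2), i→0 (v[0]=2≥2); i<j, swap → [2, 4, 2, 4, 2, 4, 2, 4, 2]
j→6 (v[6]=2≤2), i→1 (v[1]=4≥2); i<j, swap → [2, 2, 2, 4, 2, 4, 4, 4, 2]
j→4 (v[4]=2≤2), i→2 (v[2]=2≥2); i<j, swap → [2, 2, 2, 4, 2, 4, 4, 4, 2]
j→2, i→3; i≥j, return j=2. v = [2, 2, 2, 4, 2, 4, 4, 4, 2]

2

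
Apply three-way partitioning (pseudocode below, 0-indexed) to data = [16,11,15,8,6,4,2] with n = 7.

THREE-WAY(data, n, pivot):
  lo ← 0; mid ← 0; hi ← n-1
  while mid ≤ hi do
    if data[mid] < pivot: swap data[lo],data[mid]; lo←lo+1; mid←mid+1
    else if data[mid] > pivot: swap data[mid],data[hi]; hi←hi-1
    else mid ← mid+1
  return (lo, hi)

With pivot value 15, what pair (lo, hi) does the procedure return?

lo=0 mid=0 hi=6
16>15: swap(0,6), hi=5 ⇒ [2,11,15,8,6,4,16]
2<15: swap(0,0), lo=1 mid=1 ⇒ [2,11,15,8,6,4,16]
11<15: swap(1,1), lo=2 mid=2 ⇒ [2,11,15,8,6,4,16]
15=15: mid=3
8<15: swap(2,3), lo=3 mid=4 ⇒ [2,11,8,15,6,4,16]
6<15: swap(3,4), lo=4 mid=5 ⇒ [2,11,8,6,15,4,16]
4<15: swap(4,5), lo=5 mid=6 ⇒ [2,11,8,6,4,15,16]
done. lo=5 hi=5; data=[2,11,8,6,4,15,16]

(5, 5)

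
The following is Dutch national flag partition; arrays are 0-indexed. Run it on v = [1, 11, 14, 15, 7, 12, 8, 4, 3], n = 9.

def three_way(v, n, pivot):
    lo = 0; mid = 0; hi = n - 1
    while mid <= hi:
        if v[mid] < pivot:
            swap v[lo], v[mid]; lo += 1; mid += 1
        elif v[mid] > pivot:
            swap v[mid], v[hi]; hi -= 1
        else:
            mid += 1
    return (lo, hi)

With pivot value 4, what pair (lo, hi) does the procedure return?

(2, 2)

lo=0 mid=0 hi=8
1<4: swap(0,0), lo=1 mid=1 ⇒ [1, 11, 14, 15, 7, 12, 8, 4, 3]
11>4: swap(1,8), hi=7 ⇒ [1, 3, 14, 15, 7, 12, 8, 4, 11]
3<4: swap(1,1), lo=2 mid=2 ⇒ [1, 3, 14, 15, 7, 12, 8, 4, 11]
14>4: swap(2,7), hi=6 ⇒ [1, 3, 4, 15, 7, 12, 8, 14, 11]
4=4: mid=3
15>4: swap(3,6), hi=5 ⇒ [1, 3, 4, 8, 7, 12, 15, 14, 11]
8>4: swap(3,5), hi=4 ⇒ [1, 3, 4, 12, 7, 8, 15, 14, 11]
12>4: swap(3,4), hi=3 ⇒ [1, 3, 4, 7, 12, 8, 15, 14, 11]
7>4: swap(3,3), hi=2 ⇒ [1, 3, 4, 7, 12, 8, 15, 14, 11]
done. lo=2 hi=2; v=[1, 3, 4, 7, 12, 8, 15, 14, 11]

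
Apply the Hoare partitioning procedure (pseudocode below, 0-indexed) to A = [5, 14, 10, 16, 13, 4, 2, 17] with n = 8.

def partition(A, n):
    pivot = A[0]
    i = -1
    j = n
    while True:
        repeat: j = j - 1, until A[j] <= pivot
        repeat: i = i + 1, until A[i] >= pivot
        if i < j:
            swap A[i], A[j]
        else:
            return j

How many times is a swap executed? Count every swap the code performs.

2

pivot = A[0] = 5; i = -1, j = 8
j→6 (A[6]=2≤5), i→0 (A[0]=5≥5); i<j, swap → [2, 14, 10, 16, 13, 4, 5, 17]
j→5 (A[5]=4≤5), i→1 (A[1]=14≥5); i<j, swap → [2, 4, 10, 16, 13, 14, 5, 17]
j→1, i→2; i≥j, return j=1. A = [2, 4, 10, 16, 13, 14, 5, 17]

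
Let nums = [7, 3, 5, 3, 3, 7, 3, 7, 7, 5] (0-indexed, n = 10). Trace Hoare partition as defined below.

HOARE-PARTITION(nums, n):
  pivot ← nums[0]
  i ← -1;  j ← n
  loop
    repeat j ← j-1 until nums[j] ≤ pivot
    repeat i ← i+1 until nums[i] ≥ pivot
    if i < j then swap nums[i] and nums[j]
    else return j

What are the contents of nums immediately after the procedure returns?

pivot = nums[0] = 7; i = -1, j = 10
j→9 (nums[9]=5≤7), i→0 (nums[0]=7≥7); i<j, swap → [5, 3, 5, 3, 3, 7, 3, 7, 7, 7]
j→8 (nums[8]=7≤7), i→5 (nums[5]=7≥7); i<j, swap → [5, 3, 5, 3, 3, 7, 3, 7, 7, 7]
j→7, i→7; i≥j, return j=7. nums = [5, 3, 5, 3, 3, 7, 3, 7, 7, 7]

[5, 3, 5, 3, 3, 7, 3, 7, 7, 7]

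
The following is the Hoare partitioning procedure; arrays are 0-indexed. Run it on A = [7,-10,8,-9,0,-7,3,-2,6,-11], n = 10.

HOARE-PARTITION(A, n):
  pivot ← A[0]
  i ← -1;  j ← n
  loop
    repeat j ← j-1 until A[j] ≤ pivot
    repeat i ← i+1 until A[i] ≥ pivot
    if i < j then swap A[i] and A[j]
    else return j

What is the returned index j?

7

pivot=7
j stops at 9 (-11), i stops at 0 (7); swap ⇒ [-11,-10,8,-9,0,-7,3,-2,6,7]
j stops at 8 (6), i stops at 2 (8); swap ⇒ [-11,-10,6,-9,0,-7,3,-2,8,7]
j stops at 7, i stops at 8; i≥j ⇒ return 7. A=[-11,-10,6,-9,0,-7,3,-2,8,7]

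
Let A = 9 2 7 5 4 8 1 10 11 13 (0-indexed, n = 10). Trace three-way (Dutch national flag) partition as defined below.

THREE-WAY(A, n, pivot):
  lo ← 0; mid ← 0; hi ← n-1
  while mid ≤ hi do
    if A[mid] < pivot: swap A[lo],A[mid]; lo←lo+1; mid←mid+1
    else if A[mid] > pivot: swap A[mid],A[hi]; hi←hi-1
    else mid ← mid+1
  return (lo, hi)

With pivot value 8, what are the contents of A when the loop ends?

pivot = 8; lo=0, mid=0, hi=9
A[mid]=9>8: swap A[0],A[9]; hi=8 → 13 2 7 5 4 8 1 10 11 9
A[mid]=13>8: swap A[0],A[8]; hi=7 → 11 2 7 5 4 8 1 10 13 9
A[mid]=11>8: swap A[0],A[7]; hi=6 → 10 2 7 5 4 8 1 11 13 9
A[mid]=10>8: swap A[0],A[6]; hi=5 → 1 2 7 5 4 8 10 11 13 9
A[mid]=1<8: swap A[0],A[0]; lo=1,mid=1 → 1 2 7 5 4 8 10 11 13 9
A[mid]=2<8: swap A[1],A[1]; lo=2,mid=2 → 1 2 7 5 4 8 10 11 13 9
A[mid]=7<8: swap A[2],A[2]; lo=3,mid=3 → 1 2 7 5 4 8 10 11 13 9
A[mid]=5<8: swap A[3],A[3]; lo=4,mid=4 → 1 2 7 5 4 8 10 11 13 9
A[mid]=4<8: swap A[4],A[4]; lo=5,mid=5 → 1 2 7 5 4 8 10 11 13 9
A[mid]=8=8: mid=6
end: lo=5, hi=5; A = 1 2 7 5 4 8 10 11 13 9

1 2 7 5 4 8 10 11 13 9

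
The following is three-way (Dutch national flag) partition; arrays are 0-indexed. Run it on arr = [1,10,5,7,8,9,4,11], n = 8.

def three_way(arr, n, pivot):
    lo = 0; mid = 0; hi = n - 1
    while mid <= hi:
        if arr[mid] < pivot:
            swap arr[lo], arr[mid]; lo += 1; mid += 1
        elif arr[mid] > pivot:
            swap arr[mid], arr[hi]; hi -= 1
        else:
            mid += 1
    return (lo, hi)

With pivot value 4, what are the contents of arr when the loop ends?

[1,4,7,8,9,5,11,10]

pivot = 4; lo=0, mid=0, hi=7
arr[mid]=1<4: swap arr[0],arr[0]; lo=1,mid=1 → [1,10,5,7,8,9,4,11]
arr[mid]=10>4: swap arr[1],arr[7]; hi=6 → [1,11,5,7,8,9,4,10]
arr[mid]=11>4: swap arr[1],arr[6]; hi=5 → [1,4,5,7,8,9,11,10]
arr[mid]=4=4: mid=2
arr[mid]=5>4: swap arr[2],arr[5]; hi=4 → [1,4,9,7,8,5,11,10]
arr[mid]=9>4: swap arr[2],arr[4]; hi=3 → [1,4,8,7,9,5,11,10]
arr[mid]=8>4: swap arr[2],arr[3]; hi=2 → [1,4,7,8,9,5,11,10]
arr[mid]=7>4: swap arr[2],arr[2]; hi=1 → [1,4,7,8,9,5,11,10]
end: lo=1, hi=1; arr = [1,4,7,8,9,5,11,10]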